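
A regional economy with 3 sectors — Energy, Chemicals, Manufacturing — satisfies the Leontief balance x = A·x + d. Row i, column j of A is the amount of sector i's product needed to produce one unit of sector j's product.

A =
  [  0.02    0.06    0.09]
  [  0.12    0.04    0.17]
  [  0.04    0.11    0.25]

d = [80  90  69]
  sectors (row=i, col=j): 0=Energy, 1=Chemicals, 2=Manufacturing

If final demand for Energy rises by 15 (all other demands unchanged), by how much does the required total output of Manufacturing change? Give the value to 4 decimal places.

Form M = I − A:
  [  0.98   -0.06   -0.09]
  [ -0.12    0.96   -0.17]
  [ -0.04   -0.11    0.75]
Leontief inverse L = M⁻¹:
  [  1.0362    0.0811    0.1427]
  [  0.1430    1.0806    0.2621]
  [  0.0762    0.1628    1.3794]
Total output x = L · d:
  x_0 = 1.0362·80 + 0.0811·90 + 0.1427·69 = 100.0417
  x_1 = 0.1430·80 + 1.0806·90 + 0.2621·69 = 126.7846
  x_2 = 0.0762·80 + 0.1628·90 + 1.3794·69 = 115.9306
Δx_2 = L[2,0] · Δd_0 = 0.0762 · 15 = 1.1436

1.1436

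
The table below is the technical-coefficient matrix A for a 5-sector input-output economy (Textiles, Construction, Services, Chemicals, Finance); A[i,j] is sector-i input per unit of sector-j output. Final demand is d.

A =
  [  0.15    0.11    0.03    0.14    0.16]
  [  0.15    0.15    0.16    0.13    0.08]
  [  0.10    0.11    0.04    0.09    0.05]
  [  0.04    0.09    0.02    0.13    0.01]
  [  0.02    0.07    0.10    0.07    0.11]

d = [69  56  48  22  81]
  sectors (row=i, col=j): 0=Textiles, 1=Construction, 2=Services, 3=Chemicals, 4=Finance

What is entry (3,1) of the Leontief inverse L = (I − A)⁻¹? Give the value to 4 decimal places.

Form M = I − A:
  [  0.85   -0.11   -0.03   -0.14   -0.16]
  [ -0.15    0.85   -0.16   -0.13   -0.08]
  [ -0.10   -0.11    0.96   -0.09   -0.05]
  [ -0.04   -0.09   -0.02    0.87   -0.01]
  [ -0.02   -0.07   -0.10   -0.07    0.89]
Leontief inverse L = M⁻¹:
  [  1.2473    0.2245    0.1083    0.2659    0.2535]
  [  0.2738    1.2883    0.2480    0.2769    0.1821]
  [  0.1738    0.1923    1.0945    0.1789    0.1120]
  [  0.0905    0.1496    0.0575    1.1960    0.0464]
  [  0.0762    0.1397    0.1494    0.1419    1.1598]
Total output x = L · d:
  x_0 = 1.2473·69 + 0.2245·56 + 0.1083·48 + 0.2659·22 + 0.2535·81 = 130.2144
  x_1 = 0.2738·69 + 1.2883·56 + 0.2480·48 + 0.2769·22 + 0.1821·81 = 123.7850
  x_2 = 0.1738·69 + 0.1923·56 + 1.0945·48 + 0.1789·22 + 0.1120·81 = 88.3077
  x_3 = 0.0905·69 + 0.1496·56 + 0.0575·48 + 1.1960·22 + 0.0464·81 = 47.4582
  x_4 = 0.0762·69 + 0.1397·56 + 0.1494·48 + 0.1419·22 + 1.1598·81 = 117.3282

L[3,1] = 0.1496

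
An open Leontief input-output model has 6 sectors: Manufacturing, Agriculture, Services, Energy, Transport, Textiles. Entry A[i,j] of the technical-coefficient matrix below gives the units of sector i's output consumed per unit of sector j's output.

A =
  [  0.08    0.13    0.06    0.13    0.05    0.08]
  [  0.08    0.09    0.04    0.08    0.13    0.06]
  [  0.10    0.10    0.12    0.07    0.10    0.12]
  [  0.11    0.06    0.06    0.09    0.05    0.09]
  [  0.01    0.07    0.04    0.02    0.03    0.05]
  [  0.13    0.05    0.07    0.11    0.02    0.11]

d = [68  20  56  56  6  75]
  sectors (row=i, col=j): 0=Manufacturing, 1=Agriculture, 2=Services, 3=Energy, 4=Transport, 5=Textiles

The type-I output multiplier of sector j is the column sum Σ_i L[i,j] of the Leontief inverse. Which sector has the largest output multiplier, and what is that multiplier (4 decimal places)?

Form M = I − A:
  [  0.92   -0.13   -0.06   -0.13   -0.05   -0.08]
  [ -0.08    0.91   -0.04   -0.08   -0.13   -0.06]
  [ -0.10   -0.10    0.88   -0.07   -0.10   -0.12]
  [ -0.11   -0.06   -0.06    0.91   -0.05   -0.09]
  [ -0.01   -0.07   -0.04   -0.02    0.97   -0.05]
  [ -0.13   -0.05   -0.07   -0.11   -0.02    0.89]
Leontief inverse L = M⁻¹:
  [  1.1693    0.2128    0.1226    0.2176    0.1160    0.1645]
  [  0.1492    1.1614    0.0918    0.1502    0.1832    0.1296]
  [  0.2000    0.1964    1.1957    0.1681    0.1731    0.2192]
  [  0.1886    0.1339    0.1165    1.1689    0.1033    0.1657]
  [  0.0463    0.1036    0.0665    0.0544    1.0586    0.0851]
  [  0.2193    0.1307    0.1330    0.1991    0.0774    1.1945]
Total output x = L · d:
  x_0 = 1.1693·68 + 0.2128·20 + 0.1226·56 + 0.2176·56 + 0.1160·6 + 0.1645·75 = 115.8574
  x_1 = 0.1492·68 + 1.1614·20 + 0.0918·56 + 0.1502·56 + 0.1832·6 + 0.1296·75 = 57.7472
  x_2 = 0.2000·68 + 0.1964·20 + 1.1957·56 + 0.1681·56 + 0.1731·6 + 0.2192·75 = 111.3757
  x_3 = 0.1886·68 + 0.1339·20 + 0.1165·56 + 1.1689·56 + 0.1033·6 + 0.1657·75 = 100.5313
  x_4 = 0.0463·68 + 0.1036·20 + 0.0665·56 + 0.0544·56 + 1.0586·6 + 0.0851·75 = 24.7169
  x_5 = 0.2193·68 + 0.1307·20 + 0.1330·56 + 0.1991·56 + 0.0774·6 + 1.1945·75 = 126.1774
Output multipliers (column sums of L):
  Manufacturing: 1.9727
  Agriculture: 1.9388
  Services: 1.7261
  Energy: 1.9583
  Transport: 1.7117
  Textiles: 1.9585

Manufacturing (1.9727)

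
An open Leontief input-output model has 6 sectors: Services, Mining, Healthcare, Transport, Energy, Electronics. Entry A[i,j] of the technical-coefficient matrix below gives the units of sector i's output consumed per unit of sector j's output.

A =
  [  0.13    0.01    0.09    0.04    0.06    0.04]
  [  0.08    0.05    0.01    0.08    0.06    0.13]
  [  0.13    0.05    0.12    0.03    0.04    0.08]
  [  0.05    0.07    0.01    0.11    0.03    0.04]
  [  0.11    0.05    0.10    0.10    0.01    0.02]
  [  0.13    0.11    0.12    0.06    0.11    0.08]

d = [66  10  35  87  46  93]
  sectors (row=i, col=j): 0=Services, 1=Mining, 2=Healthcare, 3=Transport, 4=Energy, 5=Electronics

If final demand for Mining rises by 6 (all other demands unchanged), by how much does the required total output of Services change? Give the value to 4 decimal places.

Form M = I − A:
  [  0.87   -0.01   -0.09   -0.04   -0.06   -0.04]
  [ -0.08    0.95   -0.01   -0.08   -0.06   -0.13]
  [ -0.13   -0.05    0.88   -0.03   -0.04   -0.08]
  [ -0.05   -0.07   -0.01    0.89   -0.03   -0.04]
  [ -0.11   -0.05   -0.10   -0.10    0.99   -0.02]
  [ -0.13   -0.11   -0.12   -0.06   -0.11    0.92]
Leontief inverse L = M⁻¹:
  [  1.2022    0.0397    0.1451    0.0779    0.0919    0.0759]
  [  0.1568    1.0930    0.0653    0.1307    0.1018    0.1748]
  [  0.2203    0.0900    1.1881    0.0763    0.0837    0.1307]
  [  0.0994    0.0994    0.0408    1.1497    0.0567    0.0731]
  [  0.1787    0.0821    0.1477    0.1417    1.0429    0.0610]
  [  0.2452    0.1643    0.2036    0.1285    0.1645    1.1477]
Total output x = L · d:
  x_0 = 1.2022·66 + 0.0397·10 + 0.1451·35 + 0.0779·87 + 0.0919·46 + 0.0759·93 = 102.8830
  x_1 = 0.1568·66 + 1.0930·10 + 0.0653·35 + 0.1307·87 + 0.1018·46 + 0.1748·93 = 55.8760
  x_2 = 0.2203·66 + 0.0900·10 + 1.1881·35 + 0.0763·87 + 0.0837·46 + 0.1307·93 = 79.6661
  x_3 = 0.0994·66 + 0.0994·10 + 0.0408·35 + 1.1497·87 + 0.0567·46 + 0.0731·93 = 118.4072
  x_4 = 0.1787·66 + 0.0821·10 + 0.1477·35 + 0.1417·87 + 1.0429·46 + 0.0610·93 = 83.7646
  x_5 = 0.2452·66 + 0.1643·10 + 0.2036·35 + 0.1285·87 + 0.1645·46 + 1.1477·93 = 150.4344
Δx_0 = L[0,1] · Δd_1 = 0.0397 · 6 = 0.2379

0.2379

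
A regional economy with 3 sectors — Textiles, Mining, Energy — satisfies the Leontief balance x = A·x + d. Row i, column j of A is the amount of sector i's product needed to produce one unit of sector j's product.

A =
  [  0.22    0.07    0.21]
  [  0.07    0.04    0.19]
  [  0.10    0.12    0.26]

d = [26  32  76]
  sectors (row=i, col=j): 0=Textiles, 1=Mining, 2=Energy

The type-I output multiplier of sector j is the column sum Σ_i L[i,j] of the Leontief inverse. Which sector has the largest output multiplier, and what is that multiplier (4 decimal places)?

Energy (2.2018)

Form M = I − A:
  [  0.78   -0.07   -0.21]
  [ -0.07    0.96   -0.19]
  [ -0.10   -0.12    0.74]
Leontief inverse L = M⁻¹:
  [  1.3497    0.1511    0.4218]
  [  0.1390    1.0918    0.3198]
  [  0.2049    0.1975    1.4602]
Total output x = L · d:
  x_0 = 1.3497·26 + 0.1511·32 + 0.4218·76 = 71.9877
  x_1 = 0.1390·26 + 1.0918·32 + 0.3198·76 = 62.8516
  x_2 = 0.2049·26 + 0.1975·32 + 1.4602·76 = 122.6229
Output multipliers (column sums of L):
  Textiles: 1.6936
  Mining: 1.4404
  Energy: 2.2018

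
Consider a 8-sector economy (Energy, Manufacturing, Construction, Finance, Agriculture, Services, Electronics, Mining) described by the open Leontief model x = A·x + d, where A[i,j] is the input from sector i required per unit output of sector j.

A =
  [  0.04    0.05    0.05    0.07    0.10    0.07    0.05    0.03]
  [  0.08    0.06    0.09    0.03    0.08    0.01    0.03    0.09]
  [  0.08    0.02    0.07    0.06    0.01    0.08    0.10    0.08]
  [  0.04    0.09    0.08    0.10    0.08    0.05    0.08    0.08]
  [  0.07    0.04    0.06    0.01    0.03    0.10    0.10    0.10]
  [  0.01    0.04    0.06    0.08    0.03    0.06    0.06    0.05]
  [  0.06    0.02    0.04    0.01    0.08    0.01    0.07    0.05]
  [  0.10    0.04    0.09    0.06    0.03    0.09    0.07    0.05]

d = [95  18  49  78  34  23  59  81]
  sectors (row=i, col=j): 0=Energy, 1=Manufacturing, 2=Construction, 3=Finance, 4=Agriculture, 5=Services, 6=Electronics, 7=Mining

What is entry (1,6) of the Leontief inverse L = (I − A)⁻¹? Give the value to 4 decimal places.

L[1,6] = 0.0950

Form M = I − A:
  [  0.96   -0.05   -0.05   -0.07   -0.10   -0.07   -0.05   -0.03]
  [ -0.08    0.94   -0.09   -0.03   -0.08   -0.01   -0.03   -0.09]
  [ -0.08   -0.02    0.93   -0.06   -0.01   -0.08   -0.10   -0.08]
  [ -0.04   -0.09   -0.08    0.90   -0.08   -0.05   -0.08   -0.08]
  [ -0.07   -0.04   -0.06   -0.01    0.97   -0.10   -0.10   -0.10]
  [ -0.01   -0.04   -0.06   -0.08   -0.03    0.94   -0.06   -0.05]
  [ -0.06   -0.02   -0.04   -0.01   -0.08   -0.01    0.93   -0.05]
  [ -0.10   -0.04   -0.09   -0.06   -0.03   -0.09   -0.07    0.95]
Leontief inverse L = M⁻¹:
  [  1.0912    0.0890    0.1081    0.1148    0.1463    0.1229    0.1134    0.0895]
  [  0.1388    1.0984    0.1514    0.0760    0.1273    0.0678    0.0950    0.1496]
  [  0.1344    0.0596    1.1309    0.1114    0.0617    0.1342    0.1659    0.1368]
  [  0.1114    0.1415    0.1583    1.1593    0.1422    0.1169    0.1620    0.1575]
  [  0.1261    0.0776    0.1213    0.0586    1.0797    0.1553    0.1653    0.1570]
  [  0.0543    0.0733    0.1105    0.1207    0.0693    1.1026    0.1136    0.0994]
  [  0.1002    0.0454    0.0805    0.0388    0.1145    0.0496    1.1165    0.0909]
  [  0.1570    0.0829    0.1551    0.1152    0.0847    0.1489    0.1401    1.1123]
Total output x = L · d:
  x_0 = 1.0912·95 + 0.0890·18 + 0.1081·49 + 0.1148·78 + 0.1463·34 + 0.1229·23 + 0.1134·59 + 0.0895·81 = 141.2656
  x_1 = 0.1388·95 + 1.0984·18 + 0.1514·49 + 0.0760·78 + 0.1273·34 + 0.0678·23 + 0.0950·59 + 0.1496·81 = 69.9168
  x_2 = 0.1344·95 + 0.0596·18 + 1.1309·49 + 0.1114·78 + 0.0617·34 + 0.1342·23 + 0.1659·59 + 0.1368·81 = 103.9900
  x_3 = 0.1114·95 + 0.1415·18 + 0.1583·49 + 1.1593·78 + 0.1422·34 + 0.1169·23 + 0.1620·59 + 0.1575·81 = 141.1592
  x_4 = 0.1261·95 + 0.0776·18 + 0.1213·49 + 0.0586·78 + 1.0797·34 + 0.1553·23 + 0.1653·59 + 0.1570·81 = 86.6396
  x_5 = 0.0543·95 + 0.0733·18 + 0.1105·49 + 0.1207·78 + 0.0693·34 + 1.1026·23 + 0.1136·59 + 0.0994·81 = 63.7865
  x_6 = 0.1002·95 + 0.0454·18 + 0.0805·49 + 0.0388·78 + 0.1145·34 + 0.0496·23 + 1.1165·59 + 0.0909·81 = 95.5891
  x_7 = 0.1570·95 + 0.0829·18 + 0.1551·49 + 0.1152·78 + 0.0847·34 + 0.1489·23 + 0.1401·59 + 1.1123·81 = 137.6664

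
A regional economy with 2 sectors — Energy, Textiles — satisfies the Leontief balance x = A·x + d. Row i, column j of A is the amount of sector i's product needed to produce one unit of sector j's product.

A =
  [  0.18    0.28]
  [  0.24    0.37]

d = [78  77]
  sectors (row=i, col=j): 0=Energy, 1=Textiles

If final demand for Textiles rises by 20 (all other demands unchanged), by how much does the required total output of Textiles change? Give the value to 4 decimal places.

Form M = I − A:
  [  0.82   -0.28]
  [ -0.24    0.63]
Leontief inverse L = M⁻¹:
  [  1.4019    0.6231]
  [  0.5340    1.8247]
Total output x = L · d:
  x_0 = 1.4019·78 + 0.6231·77 = 157.3209
  x_1 = 0.5340·78 + 1.8247·77 = 182.1540
Δx_1 = L[1,1] · Δd_1 = 1.8247 · 20 = 36.4931

36.4931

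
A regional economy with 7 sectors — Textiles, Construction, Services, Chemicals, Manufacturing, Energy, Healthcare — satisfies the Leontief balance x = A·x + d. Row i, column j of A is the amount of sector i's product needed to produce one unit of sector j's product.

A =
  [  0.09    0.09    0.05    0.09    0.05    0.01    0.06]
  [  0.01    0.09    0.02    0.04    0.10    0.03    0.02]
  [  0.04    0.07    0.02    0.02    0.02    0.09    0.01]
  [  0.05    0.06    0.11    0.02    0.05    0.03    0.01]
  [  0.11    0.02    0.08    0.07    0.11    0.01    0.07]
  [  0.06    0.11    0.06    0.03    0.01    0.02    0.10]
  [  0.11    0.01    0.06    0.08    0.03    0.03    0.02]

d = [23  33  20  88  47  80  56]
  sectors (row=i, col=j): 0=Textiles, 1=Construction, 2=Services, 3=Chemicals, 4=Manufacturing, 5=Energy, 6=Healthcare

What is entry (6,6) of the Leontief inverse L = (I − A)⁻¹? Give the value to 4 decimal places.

L[6,6] = 1.0413

Form M = I − A:
  [  0.91   -0.09   -0.05   -0.09   -0.05   -0.01   -0.06]
  [ -0.01    0.91   -0.02   -0.04   -0.10   -0.03   -0.02]
  [ -0.04   -0.07    0.98   -0.02   -0.02   -0.09   -0.01]
  [ -0.05   -0.06   -0.11    0.98   -0.05   -0.03   -0.01]
  [ -0.11   -0.02   -0.08   -0.07    0.89   -0.01   -0.07]
  [ -0.06   -0.11   -0.06   -0.03   -0.01    0.98   -0.10]
  [ -0.11   -0.01   -0.06   -0.08   -0.03   -0.03    0.98]
Leontief inverse L = M⁻¹:
  [  1.1344    0.1341    0.0892    0.1258    0.0911    0.0312    0.0841]
  [  0.0421    1.1198    0.0485    0.0648    0.1348    0.0438    0.0407]
  [  0.0648    0.1028    1.0420    0.0401    0.0430    0.1021    0.0306]
  [  0.0807    0.0952    0.1345    1.0440    0.0785    0.0498    0.0296]
  [  0.1659    0.0638    0.1246    0.1119    1.1529    0.0333    0.0996]
  [  0.0972    0.1486    0.0895    0.0615    0.0433    1.0402    0.1198]
  [  0.1464    0.0470    0.0918    0.1078    0.0573    0.0471    1.0413]
Total output x = L · d:
  x_0 = 1.1344·23 + 0.1341·33 + 0.0892·20 + 0.1258·88 + 0.0911·47 + 0.0312·80 + 0.0841·56 = 54.8566
  x_1 = 0.0421·23 + 1.1198·33 + 0.0485·20 + 0.0648·88 + 0.1348·47 + 0.0438·80 + 0.0407·56 = 56.7094
  x_2 = 0.0648·23 + 0.1028·33 + 1.0420·20 + 0.0401·88 + 0.0430·47 + 0.1021·80 + 0.0306·56 = 41.1556
  x_3 = 0.0807·23 + 0.0952·33 + 0.1345·20 + 1.0440·88 + 0.0785·47 + 0.0498·80 + 0.0296·56 = 108.8839
  x_4 = 0.1659·23 + 0.0638·33 + 0.1246·20 + 0.1119·88 + 1.1529·47 + 0.0333·80 + 0.0996·56 = 80.6927
  x_5 = 0.0972·23 + 0.1486·33 + 0.0895·20 + 0.0615·88 + 0.0433·47 + 1.0402·80 + 0.1198·56 = 106.2993
  x_6 = 0.1464·23 + 0.0470·33 + 0.0918·20 + 0.1078·88 + 0.0573·47 + 0.0471·80 + 1.0413·56 = 81.0114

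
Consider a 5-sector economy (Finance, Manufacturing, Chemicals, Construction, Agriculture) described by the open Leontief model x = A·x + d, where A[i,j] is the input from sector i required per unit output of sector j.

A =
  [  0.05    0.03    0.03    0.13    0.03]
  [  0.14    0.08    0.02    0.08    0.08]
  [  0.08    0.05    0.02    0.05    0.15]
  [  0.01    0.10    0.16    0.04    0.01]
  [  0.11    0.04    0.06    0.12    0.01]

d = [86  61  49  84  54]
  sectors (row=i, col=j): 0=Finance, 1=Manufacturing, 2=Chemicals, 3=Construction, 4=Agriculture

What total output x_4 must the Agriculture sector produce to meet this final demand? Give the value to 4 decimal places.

90.4896

Form M = I − A:
  [  0.95   -0.03   -0.03   -0.13   -0.03]
  [ -0.14    0.92   -0.02   -0.08   -0.08]
  [ -0.08   -0.05    0.98   -0.05   -0.15]
  [ -0.01   -0.10   -0.16    0.96   -0.01]
  [ -0.11   -0.04   -0.06   -0.12    0.99]
Leontief inverse L = M⁻¹:
  [  1.0738    0.0579    0.0631    0.1596    0.0484]
  [  0.1827    1.1151    0.0567    0.1338    0.1056]
  [  0.1211    0.0793    1.0524    0.0991    0.1705]
  [  0.0519    0.1307    0.1829    1.0755    0.0507]
  [  0.1403    0.0721    0.0953    0.1595    1.0362]
Total output x = L · d:
  x_0 = 1.0738·86 + 0.0579·61 + 0.0631·49 + 0.1596·84 + 0.0484·54 = 114.9801
  x_1 = 0.1827·86 + 1.1151·61 + 0.0567·49 + 0.1338·84 + 0.1056·54 = 103.4583
  x_2 = 0.1211·86 + 0.0793·61 + 1.0524·49 + 0.0991·84 + 0.1705·54 = 84.3557
  x_3 = 0.0519·86 + 0.1307·61 + 0.1829·49 + 1.0755·84 + 0.0507·54 = 114.4765
  x_4 = 0.1403·86 + 0.0721·61 + 0.0953·49 + 0.1595·84 + 1.0362·54 = 90.4896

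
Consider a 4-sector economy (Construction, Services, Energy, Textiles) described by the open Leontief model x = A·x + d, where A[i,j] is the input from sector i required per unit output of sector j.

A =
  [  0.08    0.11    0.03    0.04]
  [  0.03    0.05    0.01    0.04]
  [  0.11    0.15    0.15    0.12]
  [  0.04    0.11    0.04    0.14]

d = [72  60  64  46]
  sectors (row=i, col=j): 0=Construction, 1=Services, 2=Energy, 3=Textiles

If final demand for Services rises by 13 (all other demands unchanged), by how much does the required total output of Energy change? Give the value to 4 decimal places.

Form M = I − A:
  [  0.92   -0.11   -0.03   -0.04]
  [ -0.03    0.95   -0.01   -0.04]
  [ -0.11   -0.15    0.85   -0.12]
  [ -0.04   -0.11   -0.04    0.86]
Leontief inverse L = M⁻¹:
  [  1.0995    0.1416    0.0435    0.0638]
  [  0.0391    1.0660    0.0164    0.0537]
  [  0.1582    0.2281    1.1934    0.1845]
  [  0.0635    0.1535    0.0596    1.1812]
Total output x = L · d:
  x_0 = 1.0995·72 + 0.1416·60 + 0.0435·64 + 0.0638·46 = 93.3780
  x_1 = 0.0391·72 + 1.0660·60 + 0.0164·64 + 0.0537·46 = 70.2928
  x_2 = 0.1582·72 + 0.2281·60 + 1.1934·64 + 0.1845·46 = 109.9386
  x_3 = 0.0635·72 + 0.1535·60 + 0.0596·64 + 1.1812·46 = 71.9359
Δx_2 = L[2,1] · Δd_1 = 0.2281 · 13 = 2.9654

2.9654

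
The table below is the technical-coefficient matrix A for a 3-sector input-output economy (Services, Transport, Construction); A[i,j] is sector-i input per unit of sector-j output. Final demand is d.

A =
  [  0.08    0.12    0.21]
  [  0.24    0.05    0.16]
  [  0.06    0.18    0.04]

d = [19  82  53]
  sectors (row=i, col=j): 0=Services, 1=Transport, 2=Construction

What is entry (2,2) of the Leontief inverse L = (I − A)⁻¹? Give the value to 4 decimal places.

Form M = I − A:
  [  0.92   -0.12   -0.21]
  [ -0.24    0.95   -0.16]
  [ -0.06   -0.18    0.96]
Leontief inverse L = M⁻¹:
  [  1.1580    0.2006    0.2867]
  [  0.3147    1.1415    0.2591]
  [  0.1314    0.2266    1.1082]
Total output x = L · d:
  x_0 = 1.1580·19 + 0.2006·82 + 0.2867·53 = 53.6486
  x_1 = 0.3147·19 + 1.1415·82 + 0.2591·53 = 113.3103
  x_2 = 0.1314·19 + 0.2266·82 + 1.1082·53 = 79.8071

L[2,2] = 1.1082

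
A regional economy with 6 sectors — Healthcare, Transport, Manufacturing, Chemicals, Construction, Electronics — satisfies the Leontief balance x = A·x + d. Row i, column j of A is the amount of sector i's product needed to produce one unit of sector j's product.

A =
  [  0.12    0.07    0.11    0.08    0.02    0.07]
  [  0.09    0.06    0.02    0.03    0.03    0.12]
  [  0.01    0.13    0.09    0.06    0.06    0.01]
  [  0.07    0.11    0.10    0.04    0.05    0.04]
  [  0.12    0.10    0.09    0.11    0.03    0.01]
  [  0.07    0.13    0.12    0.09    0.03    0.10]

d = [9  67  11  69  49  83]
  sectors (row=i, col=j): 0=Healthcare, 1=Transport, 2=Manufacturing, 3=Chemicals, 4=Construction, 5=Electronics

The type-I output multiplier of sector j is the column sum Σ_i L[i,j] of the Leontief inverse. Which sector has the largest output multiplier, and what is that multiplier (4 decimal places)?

Form M = I − A:
  [  0.88   -0.07   -0.11   -0.08   -0.02   -0.07]
  [ -0.09    0.94   -0.02   -0.03   -0.03   -0.12]
  [ -0.01   -0.13    0.91   -0.06   -0.06   -0.01]
  [ -0.07   -0.11   -0.10    0.96   -0.05   -0.04]
  [ -0.12   -0.10   -0.09   -0.11    0.97   -0.01]
  [ -0.07   -0.13   -0.12   -0.09   -0.03    0.90]
Leontief inverse L = M⁻¹:
  [  1.1808    0.1504    0.1814    0.1315    0.0507    0.1203]
  [  0.1415    1.1218    0.0766    0.0730    0.0512    0.1652]
  [  0.0548    0.1875    1.1346    0.0953    0.0835    0.0470]
  [  0.1232    0.1774    0.1565    1.0839    0.0762    0.0840]
  [  0.1811    0.1741    0.1554    0.1571    1.0595    0.0578]
  [  0.1379    0.2223    0.1973    0.1471    0.0654    1.1609]
Total output x = L · d:
  x_0 = 1.1808·9 + 0.1504·67 + 0.1814·11 + 0.1315·69 + 0.0507·49 + 0.1203·83 = 44.2483
  x_1 = 0.1415·9 + 1.1218·67 + 0.0766·11 + 0.0730·69 + 0.0512·49 + 0.1652·83 = 98.5418
  x_2 = 0.0548·9 + 0.1875·67 + 1.1346·11 + 0.0953·69 + 0.0835·49 + 0.0470·83 = 40.1083
  x_3 = 0.1232·9 + 0.1774·67 + 0.1565·11 + 1.0839·69 + 0.0762·49 + 0.0840·83 = 100.2043
  x_4 = 0.1811·9 + 0.1741·67 + 0.1554·11 + 0.1571·69 + 1.0595·49 + 0.0578·83 = 82.5530
  x_5 = 0.1379·9 + 0.2223·67 + 0.1973·11 + 0.1471·69 + 0.0654·49 + 1.1609·83 = 128.0175
Output multipliers (column sums of L):
  Healthcare: 1.8194
  Transport: 2.0335
  Manufacturing: 1.9018
  Chemicals: 1.6879
  Construction: 1.3865
  Electronics: 1.6353

Transport (2.0335)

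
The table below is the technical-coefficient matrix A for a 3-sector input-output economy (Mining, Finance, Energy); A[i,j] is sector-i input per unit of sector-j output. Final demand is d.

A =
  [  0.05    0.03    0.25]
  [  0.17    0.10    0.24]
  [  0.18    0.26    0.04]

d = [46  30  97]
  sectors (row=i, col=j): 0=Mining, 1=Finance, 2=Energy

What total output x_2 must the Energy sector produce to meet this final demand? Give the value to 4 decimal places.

141.3763

Form M = I − A:
  [  0.95   -0.03   -0.25]
  [ -0.17    0.90   -0.24]
  [ -0.18   -0.26    0.96]
Leontief inverse L = M⁻¹:
  [  1.1390    0.1333    0.3299]
  [  0.2933    1.2319    0.3844]
  [  0.2930    0.3586    1.2076]
Total output x = L · d:
  x_0 = 1.1390·46 + 0.1333·30 + 0.3299·97 = 88.3958
  x_1 = 0.2933·46 + 1.2319·30 + 0.3844·97 = 87.7306
  x_2 = 0.2930·46 + 0.3586·30 + 1.2076·97 = 141.3763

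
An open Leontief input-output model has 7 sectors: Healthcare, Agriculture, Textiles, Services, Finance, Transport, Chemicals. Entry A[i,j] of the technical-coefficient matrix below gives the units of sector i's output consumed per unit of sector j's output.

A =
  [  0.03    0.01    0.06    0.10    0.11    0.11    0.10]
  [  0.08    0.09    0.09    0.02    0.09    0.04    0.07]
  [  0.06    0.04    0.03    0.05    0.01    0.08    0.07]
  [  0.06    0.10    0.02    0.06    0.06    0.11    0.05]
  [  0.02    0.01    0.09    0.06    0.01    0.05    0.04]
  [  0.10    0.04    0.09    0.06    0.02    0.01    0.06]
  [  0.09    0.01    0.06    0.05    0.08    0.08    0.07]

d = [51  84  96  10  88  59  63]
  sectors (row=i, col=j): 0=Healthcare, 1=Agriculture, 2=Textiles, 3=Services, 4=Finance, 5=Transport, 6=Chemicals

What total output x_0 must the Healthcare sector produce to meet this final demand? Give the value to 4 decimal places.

Form M = I − A:
  [  0.97   -0.01   -0.06   -0.10   -0.11   -0.11   -0.10]
  [ -0.08    0.91   -0.09   -0.02   -0.09   -0.04   -0.07]
  [ -0.06   -0.04    0.97   -0.05   -0.01   -0.08   -0.07]
  [ -0.06   -0.10   -0.02    0.94   -0.06   -0.11   -0.05]
  [ -0.02   -0.01   -0.09   -0.06    0.99   -0.05   -0.04]
  [ -0.10   -0.04   -0.09   -0.06   -0.02    0.99   -0.06]
  [ -0.09   -0.01   -0.06   -0.05   -0.08   -0.08    0.93]
Leontief inverse L = M⁻¹:
  [  1.0857    0.0443    0.1135    0.1511    0.1508    0.1685    0.1541]
  [  0.1295    1.1209    0.1423    0.0664    0.1337    0.0954    0.1245]
  [  0.1001    0.0644    1.0670    0.0852    0.0443    0.1205    0.1102]
  [  0.1121    0.1351    0.0730    1.1048    0.1039    0.1601    0.1019]
  [  0.0517    0.0311    0.1159    0.0874    1.0326    0.0840    0.0711]
  [  0.1401    0.0666    0.1274    0.1002    0.0590    1.0613    0.1061]
  [  0.1354    0.0362    0.1062    0.0964    0.1184    0.1322    1.1194]
Total output x = L · d:
  x_0 = 1.0857·51 + 0.0443·84 + 0.1135·96 + 0.1511·10 + 0.1508·88 + 0.1685·59 + 0.1541·63 = 104.4199
  x_1 = 0.1295·51 + 1.1209·84 + 0.1423·96 + 0.0664·10 + 0.1337·88 + 0.0954·59 + 0.1245·63 = 140.3296
  x_2 = 0.1001·51 + 0.0644·84 + 1.0670·96 + 0.0852·10 + 0.0443·88 + 0.1205·59 + 0.1102·63 = 131.7392
  x_3 = 0.1121·51 + 0.1351·84 + 0.0730·96 + 1.1048·10 + 0.1039·88 + 0.1601·59 + 0.1019·63 = 60.1375
  x_4 = 0.0517·51 + 0.0311·84 + 0.1159·96 + 0.0874·10 + 1.0326·88 + 0.0840·59 + 0.0711·63 = 117.5490
  x_5 = 0.1401·51 + 0.0666·84 + 0.1274·96 + 0.1002·10 + 0.0590·88 + 1.0613·59 + 0.1061·63 = 100.4661
  x_6 = 0.1354·51 + 0.0362·84 + 0.1062·96 + 0.0964·10 + 0.1184·88 + 0.1322·59 + 1.1194·63 = 109.8425

104.4199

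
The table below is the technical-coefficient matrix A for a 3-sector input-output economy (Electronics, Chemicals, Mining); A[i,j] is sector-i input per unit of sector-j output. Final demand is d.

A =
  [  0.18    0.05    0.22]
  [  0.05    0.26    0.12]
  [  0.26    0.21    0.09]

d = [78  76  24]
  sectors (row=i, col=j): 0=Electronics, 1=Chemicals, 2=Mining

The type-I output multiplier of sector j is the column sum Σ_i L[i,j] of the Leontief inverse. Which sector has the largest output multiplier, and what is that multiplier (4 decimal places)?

Form M = I − A:
  [  0.82   -0.05   -0.22]
  [ -0.05    0.74   -0.12]
  [ -0.26   -0.21    0.91]
Leontief inverse L = M⁻¹:
  [  1.3419    0.1898    0.3494]
  [  0.1588    1.4264    0.2265]
  [  0.4200    0.3834    1.2510]
Total output x = L · d:
  x_0 = 1.3419·78 + 0.1898·76 + 0.3494·24 = 127.4814
  x_1 = 0.1588·78 + 1.4264·76 + 0.2265·24 = 126.2231
  x_2 = 0.4200·78 + 0.3834·76 + 1.2510·24 = 91.9253
Output multipliers (column sums of L):
  Electronics: 1.9207
  Chemicals: 1.9996
  Mining: 1.8269

Chemicals (1.9996)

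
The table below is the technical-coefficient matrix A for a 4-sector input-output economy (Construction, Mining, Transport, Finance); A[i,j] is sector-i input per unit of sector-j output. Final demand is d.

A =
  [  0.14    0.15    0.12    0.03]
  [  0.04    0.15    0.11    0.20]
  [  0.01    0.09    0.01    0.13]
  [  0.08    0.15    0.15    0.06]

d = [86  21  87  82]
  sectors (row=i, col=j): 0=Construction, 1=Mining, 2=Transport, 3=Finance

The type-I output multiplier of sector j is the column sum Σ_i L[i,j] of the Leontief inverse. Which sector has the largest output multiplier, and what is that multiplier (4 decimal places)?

Form M = I − A:
  [  0.86   -0.15   -0.12   -0.03]
  [ -0.04    0.85   -0.11   -0.20]
  [ -0.01   -0.09    0.99   -0.13]
  [ -0.08   -0.15   -0.15    0.94]
Leontief inverse L = M⁻¹:
  [  1.1876    0.2504    0.1895    0.1174]
  [  0.0890    1.2659    0.1968    0.2994]
  [  0.0360    0.1501    1.0583    0.1794]
  [  0.1210    0.2473    0.2164    1.1502]
Total output x = L · d:
  x_0 = 1.1876·86 + 0.2504·21 + 0.1895·87 + 0.1174·82 = 133.5035
  x_1 = 0.0890·86 + 1.2659·21 + 0.1968·87 + 0.2994·82 = 75.9097
  x_2 = 0.0360·86 + 0.1501·21 + 1.0583·87 + 0.1794·82 = 113.0343
  x_3 = 0.1210·86 + 0.2473·21 + 0.2164·87 + 1.1502·82 = 128.7467
Output multipliers (column sums of L):
  Construction: 1.4336
  Mining: 1.9135
  Transport: 1.6611
  Finance: 1.7464

Mining (1.9135)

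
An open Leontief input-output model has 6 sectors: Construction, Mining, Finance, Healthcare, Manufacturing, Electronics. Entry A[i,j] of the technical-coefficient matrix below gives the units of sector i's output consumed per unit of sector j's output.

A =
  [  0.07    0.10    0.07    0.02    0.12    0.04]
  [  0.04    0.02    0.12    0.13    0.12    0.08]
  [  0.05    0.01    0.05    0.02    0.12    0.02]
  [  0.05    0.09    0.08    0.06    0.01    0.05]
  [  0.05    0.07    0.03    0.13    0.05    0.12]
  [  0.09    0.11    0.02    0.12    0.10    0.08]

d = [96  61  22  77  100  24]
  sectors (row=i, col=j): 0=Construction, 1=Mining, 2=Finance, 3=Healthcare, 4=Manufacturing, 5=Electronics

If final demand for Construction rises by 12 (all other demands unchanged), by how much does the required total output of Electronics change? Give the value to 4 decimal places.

1.7077

Form M = I − A:
  [  0.93   -0.10   -0.07   -0.02   -0.12   -0.04]
  [ -0.04    0.98   -0.12   -0.13   -0.12   -0.08]
  [ -0.05   -0.01    0.95   -0.02   -0.12   -0.02]
  [ -0.05   -0.09   -0.08    0.94   -0.01   -0.05]
  [ -0.05   -0.07   -0.03   -0.13    0.95   -0.12]
  [ -0.09   -0.11   -0.02   -0.12   -0.10    0.92]
Leontief inverse L = M⁻¹:
  [  1.1110    0.1457    0.1150    0.0834    0.1838    0.0920]
  [  0.0891    1.0779    0.1681    0.1975    0.1850    0.1361]
  [  0.0764    0.0414    1.0745    0.0588    0.1569    0.0539]
  [  0.0827    0.1251    0.1187    1.1048    0.0618    0.0852]
  [  0.0967    0.1275    0.0786    0.1971    1.1111    0.1726]
  [  0.1423    0.1742    0.0787    0.1986    0.1724    1.1433]
Total output x = L · d:
  x_0 = 1.1110·96 + 0.1457·61 + 0.1150·22 + 0.0834·77 + 0.1838·100 + 0.0920·24 = 145.0809
  x_1 = 0.0891·96 + 1.0779·61 + 0.1681·22 + 0.1975·77 + 0.1850·100 + 0.1361·24 = 114.9830
  x_2 = 0.0764·96 + 0.0414·61 + 1.0745·22 + 0.0588·77 + 0.1569·100 + 0.0539·24 = 55.0109
  x_3 = 0.0827·96 + 0.1251·61 + 0.1187·22 + 1.1048·77 + 0.0618·100 + 0.0852·24 = 111.4839
  x_4 = 0.0967·96 + 0.1275·61 + 0.0786·22 + 0.1971·77 + 1.1111·100 + 0.1726·24 = 149.2256
  x_5 = 0.1423·96 + 0.1742·61 + 0.0787·22 + 0.1986·77 + 0.1724·100 + 1.1433·24 = 85.9851
Δx_5 = L[5,0] · Δd_0 = 0.1423 · 12 = 1.7077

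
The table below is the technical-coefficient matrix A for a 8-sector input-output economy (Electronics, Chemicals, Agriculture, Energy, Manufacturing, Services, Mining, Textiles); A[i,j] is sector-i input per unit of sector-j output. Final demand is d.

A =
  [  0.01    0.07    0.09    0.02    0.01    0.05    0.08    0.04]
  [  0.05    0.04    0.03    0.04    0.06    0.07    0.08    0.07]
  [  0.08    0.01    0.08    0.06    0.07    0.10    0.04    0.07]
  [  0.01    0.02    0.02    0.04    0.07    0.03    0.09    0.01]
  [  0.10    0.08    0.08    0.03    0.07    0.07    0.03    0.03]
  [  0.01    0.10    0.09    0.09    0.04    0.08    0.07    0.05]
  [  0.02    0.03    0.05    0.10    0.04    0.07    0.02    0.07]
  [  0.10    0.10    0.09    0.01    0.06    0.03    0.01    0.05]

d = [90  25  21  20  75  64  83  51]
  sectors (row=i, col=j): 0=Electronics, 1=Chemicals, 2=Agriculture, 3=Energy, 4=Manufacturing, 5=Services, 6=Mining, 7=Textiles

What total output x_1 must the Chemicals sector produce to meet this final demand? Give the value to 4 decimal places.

69.0050

Form M = I − A:
  [  0.99   -0.07   -0.09   -0.02   -0.01   -0.05   -0.08   -0.04]
  [ -0.05    0.96   -0.03   -0.04   -0.06   -0.07   -0.08   -0.07]
  [ -0.08   -0.01    0.92   -0.06   -0.07   -0.10   -0.04   -0.07]
  [ -0.01   -0.02   -0.02    0.96   -0.07   -0.03   -0.09   -0.01]
  [ -0.10   -0.08   -0.08   -0.03    0.93   -0.07   -0.03   -0.03]
  [ -0.01   -0.10   -0.09   -0.09   -0.04    0.92   -0.07   -0.05]
  [ -0.02   -0.03   -0.05   -0.10   -0.04   -0.07    0.98   -0.07]
  [ -0.10   -0.10   -0.09   -0.01   -0.06   -0.03   -0.01    0.95]
Leontief inverse L = M⁻¹:
  [  1.0424    0.1040    0.1337    0.0574    0.0462    0.0956    0.1133    0.0768]
  [  0.0872    1.0865    0.0833    0.0802    0.1006    0.1194    0.1193    0.1090]
  [  0.1236    0.0641    1.1451    0.1057    0.1176    0.1589    0.0879    0.1140]
  [  0.0338    0.0472    0.0524    1.0689    0.0977    0.0633    0.1148    0.0349]
  [  0.1417    0.1298    0.1408    0.0730    1.1150    0.1285    0.0787    0.0744]
  [  0.0542    0.1490    0.1490    0.1402    0.0926    1.1414    0.1209    0.0976]
  [  0.0535    0.0698    0.0959    0.1344    0.0794    0.1129    1.0583    0.1023]
  [  0.1422    0.1455    0.1465    0.0462    0.1018    0.0837    0.0539    1.0922]
Total output x = L · d:
  x_0 = 1.0424·90 + 0.1040·25 + 0.1337·21 + 0.0574·20 + 0.0462·75 + 0.0956·64 + 0.1133·83 + 0.0768·51 = 123.2864
  x_1 = 0.0872·90 + 1.0865·25 + 0.0833·21 + 0.0802·20 + 0.1006·75 + 0.1194·64 + 0.1193·83 + 0.1090·51 = 69.0050
  x_2 = 0.1236·90 + 0.0641·25 + 1.1451·21 + 0.1057·20 + 0.1176·75 + 0.1589·64 + 0.0879·83 + 0.1140·51 = 70.9825
  x_3 = 0.0338·90 + 0.0472·25 + 0.0524·21 + 1.0689·20 + 0.0977·75 + 0.0633·64 + 0.1148·83 + 0.0349·51 = 49.3865
  x_4 = 0.1417·90 + 0.1298·25 + 0.1408·21 + 0.0730·20 + 1.1150·75 + 0.1285·64 + 0.0787·83 + 0.0744·51 = 122.5915
  x_5 = 0.0542·90 + 0.1490·25 + 0.1490·21 + 0.1402·20 + 0.0926·75 + 1.1414·64 + 0.1209·83 + 0.0976·51 = 109.5386
  x_6 = 0.0535·90 + 0.0698·25 + 0.0959·21 + 0.1344·20 + 0.0794·75 + 0.1129·64 + 1.0583·83 + 0.1023·51 = 117.4976
  x_7 = 0.1422·90 + 0.1455·25 + 0.1465·21 + 0.0462·20 + 0.1018·75 + 0.0837·64 + 0.0539·83 + 1.0922·51 = 93.6085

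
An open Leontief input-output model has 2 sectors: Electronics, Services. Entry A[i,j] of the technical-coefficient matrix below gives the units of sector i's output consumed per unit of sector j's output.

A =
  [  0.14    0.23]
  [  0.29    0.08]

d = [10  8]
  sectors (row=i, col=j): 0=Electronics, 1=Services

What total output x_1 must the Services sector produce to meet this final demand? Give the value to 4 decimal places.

13.4990

Form M = I − A:
  [  0.86   -0.23]
  [ -0.29    0.92]
Leontief inverse L = M⁻¹:
  [  1.2698    0.3175]
  [  0.4003    1.1870]
Total output x = L · d:
  x_0 = 1.2698·10 + 0.3175·8 = 15.2381
  x_1 = 0.4003·10 + 1.1870·8 = 13.4990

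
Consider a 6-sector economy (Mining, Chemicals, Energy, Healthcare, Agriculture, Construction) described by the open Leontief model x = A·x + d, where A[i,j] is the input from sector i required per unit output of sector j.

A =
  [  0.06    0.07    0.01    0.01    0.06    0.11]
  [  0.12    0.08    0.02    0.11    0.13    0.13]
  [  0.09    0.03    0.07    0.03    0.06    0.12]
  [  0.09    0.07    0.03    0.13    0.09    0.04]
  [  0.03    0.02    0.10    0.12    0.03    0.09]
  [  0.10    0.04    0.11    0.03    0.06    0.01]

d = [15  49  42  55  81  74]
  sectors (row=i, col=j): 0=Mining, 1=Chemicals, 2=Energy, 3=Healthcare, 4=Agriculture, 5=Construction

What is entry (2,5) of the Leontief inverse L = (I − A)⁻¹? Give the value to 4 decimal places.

L[2,5] = 0.1707

Form M = I − A:
  [  0.94   -0.07   -0.01   -0.01   -0.06   -0.11]
  [ -0.12    0.92   -0.02   -0.11   -0.13   -0.13]
  [ -0.09   -0.03    0.93   -0.03   -0.06   -0.12]
  [ -0.09   -0.07   -0.03    0.87   -0.09   -0.04]
  [ -0.03   -0.02   -0.10   -0.12    0.97   -0.09]
  [ -0.10   -0.04   -0.11   -0.03   -0.06    0.99]
Leontief inverse L = M⁻¹:
  [  1.1041    0.0976    0.0438    0.0452    0.0977    0.1515]
  [  0.1976    1.1317    0.0780    0.1825    0.1983    0.2054]
  [  0.1423    0.0619    1.1116    0.0678    0.1027    0.1707]
  [  0.1505    0.1119    0.0701    1.1913    0.1454    0.1013]
  [  0.0850    0.0530    0.1394    0.1656    1.0758    0.1378]
  [  0.1450    0.0691    0.1417    0.0656    0.0989    1.0641]
Total output x = L · d:
  x_0 = 1.1041·15 + 0.0976·49 + 0.0438·42 + 0.0452·55 + 0.0977·81 + 0.1515·74 = 44.7933
  x_1 = 0.1976·15 + 1.1317·49 + 0.0780·42 + 0.1825·55 + 0.1983·81 + 0.2054·74 = 102.9933
  x_2 = 0.1423·15 + 0.0619·49 + 1.1116·42 + 0.0678·55 + 0.1027·81 + 0.1707·74 = 76.5379
  x_3 = 0.1505·15 + 0.1119·49 + 0.0701·42 + 1.1913·55 + 0.1454·81 + 0.1013·74 = 95.4794
  x_4 = 0.0850·15 + 0.0530·49 + 0.1394·42 + 0.1656·55 + 1.0758·81 + 0.1378·74 = 116.1685
  x_5 = 0.1450·15 + 0.0691·49 + 0.1417·42 + 0.0656·55 + 0.0989·81 + 1.0641·74 = 101.8714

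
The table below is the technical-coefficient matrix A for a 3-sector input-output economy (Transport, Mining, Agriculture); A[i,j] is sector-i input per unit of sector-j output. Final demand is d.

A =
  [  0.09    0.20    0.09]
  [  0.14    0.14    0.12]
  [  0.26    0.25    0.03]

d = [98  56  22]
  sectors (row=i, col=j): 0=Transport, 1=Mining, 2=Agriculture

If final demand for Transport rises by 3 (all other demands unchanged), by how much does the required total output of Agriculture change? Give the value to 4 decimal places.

1.1491

Form M = I − A:
  [  0.91   -0.20   -0.09]
  [ -0.14    0.86   -0.12]
  [ -0.26   -0.25    0.97]
Leontief inverse L = M⁻¹:
  [  1.1911    0.3207    0.1502]
  [  0.2474    1.2728    0.1804]
  [  0.3830    0.4140    1.1177]
Total output x = L · d:
  x_0 = 1.1911·98 + 0.3207·56 + 0.1502·22 = 137.9940
  x_1 = 0.2474·98 + 1.2728·56 + 0.1804·22 = 99.4840
  x_2 = 0.3830·98 + 0.4140·56 + 1.1177·22 = 85.3087
Δx_2 = L[2,0] · Δd_0 = 0.3830 · 3 = 1.1491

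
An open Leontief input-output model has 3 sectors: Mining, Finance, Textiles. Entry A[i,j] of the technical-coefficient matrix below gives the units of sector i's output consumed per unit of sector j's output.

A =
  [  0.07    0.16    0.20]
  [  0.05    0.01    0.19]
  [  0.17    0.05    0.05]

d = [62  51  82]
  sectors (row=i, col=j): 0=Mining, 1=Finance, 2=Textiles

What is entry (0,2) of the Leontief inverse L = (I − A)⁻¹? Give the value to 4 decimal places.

L[0,2] = 0.2789

Form M = I − A:
  [  0.93   -0.16   -0.20]
  [ -0.05    0.99   -0.19]
  [ -0.17   -0.05    0.95]
Leontief inverse L = M⁻¹:
  [  1.1369    0.1978    0.2789]
  [  0.0974    1.0374    0.2280]
  [  0.2086    0.0900    1.1145]
Total output x = L · d:
  x_0 = 1.1369·62 + 0.1978·51 + 0.2789·82 = 103.4468
  x_1 = 0.0974·62 + 1.0374·51 + 0.2280·82 = 77.6424
  x_2 = 0.2086·62 + 0.0900·51 + 1.1145·82 = 108.9138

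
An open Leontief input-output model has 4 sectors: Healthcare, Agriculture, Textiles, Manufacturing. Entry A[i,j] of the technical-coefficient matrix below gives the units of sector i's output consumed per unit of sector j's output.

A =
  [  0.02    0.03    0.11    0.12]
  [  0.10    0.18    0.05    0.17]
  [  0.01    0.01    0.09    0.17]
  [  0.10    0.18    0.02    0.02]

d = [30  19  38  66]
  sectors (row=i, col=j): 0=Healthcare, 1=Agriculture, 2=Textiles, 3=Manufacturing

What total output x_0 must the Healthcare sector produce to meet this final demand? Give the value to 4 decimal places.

48.8017

Form M = I − A:
  [  0.98   -0.03   -0.11   -0.12]
  [ -0.10    0.82   -0.05   -0.17]
  [ -0.01   -0.01    0.91   -0.17]
  [ -0.10   -0.18   -0.02    0.98]
Leontief inverse L = M⁻¹:
  [  1.0463    0.0761    0.1343    0.1646]
  [  0.1583    1.2832    0.0953    0.2585]
  [  0.0388    0.0606    1.1115    0.2081]
  [  0.1366    0.2447    0.0539    1.0889]
Total output x = L · d:
  x_0 = 1.0463·30 + 0.0761·19 + 0.1343·38 + 0.1646·66 = 48.8017
  x_1 = 0.1583·30 + 1.2832·19 + 0.0953·38 + 0.2585·66 = 49.8141
  x_2 = 0.0388·30 + 0.0606·19 + 1.1115·38 + 0.2081·66 = 58.2850
  x_3 = 0.1366·30 + 0.2447·19 + 0.0539·38 + 1.0889·66 = 82.6657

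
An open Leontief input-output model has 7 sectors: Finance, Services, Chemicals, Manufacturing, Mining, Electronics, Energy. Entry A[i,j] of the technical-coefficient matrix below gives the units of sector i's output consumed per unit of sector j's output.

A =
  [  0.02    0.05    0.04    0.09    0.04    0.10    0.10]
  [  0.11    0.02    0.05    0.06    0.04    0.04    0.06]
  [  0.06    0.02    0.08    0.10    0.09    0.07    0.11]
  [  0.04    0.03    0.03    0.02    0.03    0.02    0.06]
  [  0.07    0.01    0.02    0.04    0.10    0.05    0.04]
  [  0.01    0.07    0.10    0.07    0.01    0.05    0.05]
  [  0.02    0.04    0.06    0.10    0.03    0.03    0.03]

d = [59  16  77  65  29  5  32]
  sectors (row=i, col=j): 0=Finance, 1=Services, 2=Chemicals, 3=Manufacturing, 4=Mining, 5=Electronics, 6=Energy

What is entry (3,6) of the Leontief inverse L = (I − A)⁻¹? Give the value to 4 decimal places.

L[3,6] = 0.0827

Form M = I − A:
  [  0.98   -0.05   -0.04   -0.09   -0.04   -0.10   -0.10]
  [ -0.11    0.98   -0.05   -0.06   -0.04   -0.04   -0.06]
  [ -0.06   -0.02    0.92   -0.10   -0.09   -0.07   -0.11]
  [ -0.04   -0.03   -0.03    0.98   -0.03   -0.02   -0.06]
  [ -0.07   -0.01   -0.02   -0.04    0.90   -0.05   -0.04]
  [ -0.01   -0.07   -0.10   -0.07   -0.01    0.95   -0.05]
  [ -0.02   -0.04   -0.06   -0.10   -0.03   -0.03    0.97]
Leontief inverse L = M⁻¹:
  [  1.0482    0.0749    0.0788    0.1352    0.0684    0.1302    0.1395]
  [  0.1338    1.0420    0.0818    0.1027    0.0680    0.0729    0.1004]
  [  0.0943    0.0483    1.1241    0.1559    0.1305    0.1100    0.1609]
  [  0.0560    0.0425    0.0495    1.0463    0.0474    0.0385    0.0827]
  [  0.0916    0.0278    0.0454    0.0735    1.1266    0.0773    0.0713]
  [  0.0382    0.0890    0.1338    0.1101    0.0376    1.0773    0.0885]
  [  0.0427    0.0555    0.0852    0.1302    0.0532    0.0522    1.0614]
Total output x = L · d:
  x_0 = 1.0482·59 + 0.0749·16 + 0.0788·77 + 0.1352·65 + 0.0684·29 + 0.1302·5 + 0.1395·32 = 84.9989
  x_1 = 0.1338·59 + 1.0420·16 + 0.0818·77 + 0.1027·65 + 0.0680·29 + 0.0729·5 + 0.1004·32 = 43.0863
  x_2 = 0.0943·59 + 0.0483·16 + 1.1241·77 + 0.1559·65 + 0.1305·29 + 0.1100·5 + 0.1609·32 = 112.5088
  x_3 = 0.0560·59 + 0.0425·16 + 0.0495·77 + 1.0463·65 + 0.0474·29 + 0.0385·5 + 0.0827·32 = 80.0129
  x_4 = 0.0916·59 + 0.0278·16 + 0.0454·77 + 0.0735·65 + 1.1266·29 + 0.0773·5 + 0.0713·32 = 49.4685
  x_5 = 0.0382·59 + 0.0890·16 + 0.1338·77 + 0.1101·65 + 0.0376·29 + 1.0773·5 + 0.0885·32 = 30.4447
  x_6 = 0.0427·59 + 0.0555·16 + 0.0852·77 + 0.1302·65 + 0.0532·29 + 0.0522·5 + 1.0614·32 = 54.1986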